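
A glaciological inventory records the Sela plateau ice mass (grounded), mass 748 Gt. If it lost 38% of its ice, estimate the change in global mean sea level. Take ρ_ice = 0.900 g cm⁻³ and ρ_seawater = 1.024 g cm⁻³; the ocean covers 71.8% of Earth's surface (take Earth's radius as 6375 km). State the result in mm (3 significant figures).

≈ 0.757 mm

Sela: 0.38 × 748 Gt = 2.842×10^14 kg; dividing by ρ_w = 1.024 g cm⁻³ = 1024 kg m⁻³ gives 2.776×10^11 m³ of water.
Spread over 3.67×10^14 m² of ocean, Δh = 2.776×10^11 / 3.67×10^14 = 7.57×10^-4 m = 0.757 mm.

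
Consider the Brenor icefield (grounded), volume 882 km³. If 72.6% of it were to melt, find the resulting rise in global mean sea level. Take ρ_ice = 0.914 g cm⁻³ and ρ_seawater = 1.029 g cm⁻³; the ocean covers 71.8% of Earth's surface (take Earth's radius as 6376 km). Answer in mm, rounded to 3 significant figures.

≈ 1.55 mm

Brenor: 0.726 × 882 km³ × (914/1029) = 568.8 km³ of water.
Spread over 3.67×10^14 m² of ocean, Δh = 5.688×10^11 / 3.67×10^14 = 1.55×10^-3 m = 1.55 mm.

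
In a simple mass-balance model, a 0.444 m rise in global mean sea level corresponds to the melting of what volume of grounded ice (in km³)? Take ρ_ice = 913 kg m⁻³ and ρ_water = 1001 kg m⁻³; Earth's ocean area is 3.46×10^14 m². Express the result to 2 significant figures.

≈ 1.7×10^5 km³

Required water volume = Δh × A = 0.444 m × 3.46×10^14 m² = 1.536×10^14 m³ = 1.536×10^5 km³.
Ice volume = water volume × ρ_w/ρ_ice = 1.536×10^5 × 1001/913 = 1.7×10^5 km³.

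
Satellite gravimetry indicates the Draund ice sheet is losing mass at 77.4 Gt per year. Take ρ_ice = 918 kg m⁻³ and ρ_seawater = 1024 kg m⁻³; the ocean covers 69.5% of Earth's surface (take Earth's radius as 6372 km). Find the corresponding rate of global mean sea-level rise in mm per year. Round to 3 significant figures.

ρ_w = 1024 kg m⁻³. Annual water volume added = 77.4 Gt / ρ_w = 7.740×10^13 kg / 1024 kg m⁻³ = 7.559×10^10 m³.
Δh per year = 7.559×10^10 / 3.55×10^14 = 2.13×10^-4 m = 0.213 mm.

≈ 0.213 mm/yr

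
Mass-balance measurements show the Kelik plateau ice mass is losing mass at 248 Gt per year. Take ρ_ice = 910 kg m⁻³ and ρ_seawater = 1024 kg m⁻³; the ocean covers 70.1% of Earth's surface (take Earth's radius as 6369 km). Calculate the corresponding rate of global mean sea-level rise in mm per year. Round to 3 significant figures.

ρ_w = 1024 kg m⁻³. Annual water volume added = 248 Gt / ρ_w = 2.480×10^14 kg / 1024 kg m⁻³ = 2.422×10^11 m³.
Δh per year = 2.422×10^11 / 3.57×10^14 = 6.78×10^-4 m = 0.678 mm.

≈ 0.678 mm/yr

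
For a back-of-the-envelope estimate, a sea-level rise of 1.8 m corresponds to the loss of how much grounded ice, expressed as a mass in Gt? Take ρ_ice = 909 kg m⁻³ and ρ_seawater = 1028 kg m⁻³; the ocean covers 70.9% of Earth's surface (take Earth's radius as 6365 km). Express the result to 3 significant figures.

≈ 6.68×10^5 Gt

Required water volume = Δh × A = 1.8 m × 3.61×10^14 m² = 6.497×10^14 m³.
ρ_w = 1028 kg m⁻³, so the mass of water = 6.497×10^14 m³ × 1028 kg m⁻³ = 6.679×10^17 kg = 6.68×10^5 Gt (and the same mass of ice, by conservation).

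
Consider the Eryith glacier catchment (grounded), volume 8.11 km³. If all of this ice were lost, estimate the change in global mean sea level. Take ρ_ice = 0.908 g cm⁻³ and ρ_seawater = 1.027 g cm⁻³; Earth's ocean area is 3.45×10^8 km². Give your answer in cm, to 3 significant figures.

≈ 2.08×10^-3 cm

Eryith: 8.11 km³ × (908/1027) = 7.170 km³ of water.
Spread over 3.45×10^14 m² of ocean, Δh = 7.170×10^9 / 3.45×10^14 = 2.08×10^-5 m = 2.08×10^-3 cm.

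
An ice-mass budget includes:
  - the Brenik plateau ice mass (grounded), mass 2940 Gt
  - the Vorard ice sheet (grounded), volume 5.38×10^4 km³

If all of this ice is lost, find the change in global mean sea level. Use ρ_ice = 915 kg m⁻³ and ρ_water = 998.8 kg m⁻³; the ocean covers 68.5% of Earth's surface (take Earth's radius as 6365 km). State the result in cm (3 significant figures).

≈ 15.0 cm

Brenik: 2940 Gt = 2.940×10^15 kg; dividing by ρ_w = 998.8 kg m⁻³ gives 2.944×10^12 m³ of water.
Vorard: 5.38×10^4 km³ × (915/998.8) = 4.929×10^4 km³ of water.
Total added water ≈ 5.223×10^13 m³ over 3.49×10^14 m² → Δh = 0.150 m = 15.0 cm.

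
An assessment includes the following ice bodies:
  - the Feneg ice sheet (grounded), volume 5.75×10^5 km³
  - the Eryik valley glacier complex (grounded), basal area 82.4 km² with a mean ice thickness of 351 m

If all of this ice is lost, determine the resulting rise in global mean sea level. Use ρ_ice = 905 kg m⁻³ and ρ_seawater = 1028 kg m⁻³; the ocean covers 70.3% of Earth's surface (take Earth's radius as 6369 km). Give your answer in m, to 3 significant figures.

Feneg: 5.75×10^5 km³ × (905/1028) = 5.062×10^5 km³ of water.
Eryik: ice volume = 82.4 km² × 351 m = 28.92 km³; 28.92 × (905/1028) = 25.46 km³ of water.
Total added water ≈ 5.062×10^14 m³ over 3.58×10^14 m² → Δh = 1.41 m.

≈ 1.41 m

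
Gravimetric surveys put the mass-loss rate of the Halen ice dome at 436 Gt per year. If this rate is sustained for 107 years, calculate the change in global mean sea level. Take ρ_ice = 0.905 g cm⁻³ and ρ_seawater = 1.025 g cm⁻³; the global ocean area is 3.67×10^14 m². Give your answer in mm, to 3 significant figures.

≈ 124 mm

Total mass lost = 436 Gt/yr × 107 yr = 4.665×10^4 Gt = 4.665×10^16 kg.
ρ_w = 1.025 g cm⁻³ = 1025 kg m⁻³, so water volume = 4.665×10^16 / 1025 = 4.551×10^13 m³.
Δh = 4.551×10^13 / 3.67×10^14 = 0.124 m = 124 mm.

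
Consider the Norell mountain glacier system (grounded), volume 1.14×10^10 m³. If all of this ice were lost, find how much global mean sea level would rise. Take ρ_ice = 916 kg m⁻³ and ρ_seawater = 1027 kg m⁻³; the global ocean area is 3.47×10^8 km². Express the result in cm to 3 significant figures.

≈ 2.93×10^-3 cm

Norell: 1.14×10^10 m³ × (916/1027) = 1.017×10^10 m³ of water.
Spread over 3.47×10^14 m² of ocean, Δh = 1.017×10^10 / 3.47×10^14 = 2.93×10^-5 m = 2.93×10^-3 cm.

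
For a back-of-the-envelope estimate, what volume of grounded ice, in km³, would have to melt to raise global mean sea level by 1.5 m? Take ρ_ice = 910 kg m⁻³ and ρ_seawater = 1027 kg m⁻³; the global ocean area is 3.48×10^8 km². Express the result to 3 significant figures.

Required water volume = Δh × A = 1.5 m × 3.48×10^14 m² = 5.220×10^14 m³ = 5.220×10^5 km³.
Ice volume = water volume × ρ_w/ρ_ice = 5.220×10^5 × 1027/910 = 5.89×10^5 km³.

≈ 5.89×10^5 km³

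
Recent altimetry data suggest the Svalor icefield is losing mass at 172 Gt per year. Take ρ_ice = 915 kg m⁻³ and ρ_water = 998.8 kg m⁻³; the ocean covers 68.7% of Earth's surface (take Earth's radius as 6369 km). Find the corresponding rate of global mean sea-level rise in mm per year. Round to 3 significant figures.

ρ_w = 998.8 kg m⁻³. Annual water volume added = 172 Gt / ρ_w = 1.720×10^14 kg / 998.8 kg m⁻³ = 1.722×10^11 m³.
Δh per year = 1.722×10^11 / 3.50×10^14 = 4.92×10^-4 m = 0.492 mm.

≈ 0.492 mm/yr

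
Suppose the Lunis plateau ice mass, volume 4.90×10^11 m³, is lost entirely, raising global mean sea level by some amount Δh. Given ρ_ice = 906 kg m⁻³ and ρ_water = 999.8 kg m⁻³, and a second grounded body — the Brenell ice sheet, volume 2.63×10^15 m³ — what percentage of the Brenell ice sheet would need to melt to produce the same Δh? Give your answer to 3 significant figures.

≈ 0.0186 %

Equal sea-level rise means equal mass of meltwater, i.e. equal mass of ice lost.
Ice mass of Lunis: 4.439×10^14 kg; ice mass of Brenell: 2.383×10^18 kg.
Fraction required = 4.439×10^14 / 2.383×10^18 = 1.86×10^-4 → 0.0186 %.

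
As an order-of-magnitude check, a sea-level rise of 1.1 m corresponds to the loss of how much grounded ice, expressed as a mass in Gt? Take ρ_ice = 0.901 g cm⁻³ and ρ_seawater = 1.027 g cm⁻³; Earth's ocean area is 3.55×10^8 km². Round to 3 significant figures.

≈ 4.01×10^5 Gt

Required water volume = Δh × A = 1.1 m × 3.55×10^14 m² = 3.905×10^14 m³.
ρ_w = 1.027 g cm⁻³ = 1027 kg m⁻³, so the mass of water = 3.905×10^14 m³ × 1027 kg m⁻³ = 4.010×10^17 kg = 4.01×10^5 Gt (and the same mass of ice, by conservation).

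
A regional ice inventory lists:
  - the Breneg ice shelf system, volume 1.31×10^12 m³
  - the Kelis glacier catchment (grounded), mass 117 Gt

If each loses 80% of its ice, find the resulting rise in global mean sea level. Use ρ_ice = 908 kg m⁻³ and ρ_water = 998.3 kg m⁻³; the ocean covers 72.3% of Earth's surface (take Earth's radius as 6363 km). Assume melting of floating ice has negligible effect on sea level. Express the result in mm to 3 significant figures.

The Breneg ice shelf system is floating and already displaces its own weight of water, so its melt adds essentially nothing to sea level.
Kelis: 0.8 × 117 Gt = 9.360×10^13 kg; dividing by ρ_w = 998.3 kg m⁻³ gives 9.376×10^10 m³ of water.
Total added water ≈ 9.376×10^10 m³ over 3.68×10^14 m² → Δh = 2.55×10^-4 m = 0.255 mm.

≈ 0.255 mm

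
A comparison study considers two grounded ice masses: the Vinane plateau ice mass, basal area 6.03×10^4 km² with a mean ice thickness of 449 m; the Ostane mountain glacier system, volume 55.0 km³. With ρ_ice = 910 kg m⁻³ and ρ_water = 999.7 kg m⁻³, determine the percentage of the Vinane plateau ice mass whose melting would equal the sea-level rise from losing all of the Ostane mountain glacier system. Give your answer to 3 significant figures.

Equal sea-level rise means equal mass of meltwater, i.e. equal mass of ice lost.
Ice mass of Ostane: 5.005×10^13 kg; ice mass of Vinane: 2.464×10^16 kg.
Fraction required = 5.005×10^13 / 2.464×10^16 = 2.03×10^-3 → 0.203 %.

≈ 0.203 %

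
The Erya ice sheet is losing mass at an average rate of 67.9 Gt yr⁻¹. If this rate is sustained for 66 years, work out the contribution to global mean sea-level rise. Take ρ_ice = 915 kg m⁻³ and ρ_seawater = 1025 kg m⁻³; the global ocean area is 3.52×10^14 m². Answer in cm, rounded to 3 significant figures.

Total mass lost = 67.9 Gt/yr × 66 yr = 4481 Gt = 4.481×10^15 kg.
ρ_w = 1025 kg m⁻³, so water volume = 4.481×10^15 / 1025 = 4.372×10^12 m³.
Δh = 4.372×10^12 / 3.52×10^14 = 0.0124 m = 1.24 cm.

≈ 1.24 cm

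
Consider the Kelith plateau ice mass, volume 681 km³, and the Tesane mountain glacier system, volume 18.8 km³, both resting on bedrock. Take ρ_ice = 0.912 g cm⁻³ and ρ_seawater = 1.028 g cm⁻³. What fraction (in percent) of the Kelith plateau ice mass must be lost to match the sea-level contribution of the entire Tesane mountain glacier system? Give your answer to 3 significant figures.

Equal sea-level rise means equal mass of meltwater, i.e. equal mass of ice lost.
Ice mass of Tesane: 1.715×10^13 kg; ice mass of Kelith: 6.211×10^14 kg.
Fraction required = 1.715×10^13 / 6.211×10^14 = 0.0276 → 2.76 %.

≈ 2.76 %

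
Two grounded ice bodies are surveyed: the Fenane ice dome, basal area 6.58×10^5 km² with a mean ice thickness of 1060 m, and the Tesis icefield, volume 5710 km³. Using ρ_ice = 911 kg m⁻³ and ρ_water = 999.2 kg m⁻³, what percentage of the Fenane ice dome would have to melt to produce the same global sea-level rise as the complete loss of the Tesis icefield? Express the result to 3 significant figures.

≈ 0.819 %

Equal sea-level rise means equal mass of meltwater, i.e. equal mass of ice lost.
Ice mass of Tesis: 5.202×10^15 kg; ice mass of Fenane: 6.354×10^17 kg.
Fraction required = 5.202×10^15 / 6.354×10^17 = 8.19×10^-3 → 0.819 %.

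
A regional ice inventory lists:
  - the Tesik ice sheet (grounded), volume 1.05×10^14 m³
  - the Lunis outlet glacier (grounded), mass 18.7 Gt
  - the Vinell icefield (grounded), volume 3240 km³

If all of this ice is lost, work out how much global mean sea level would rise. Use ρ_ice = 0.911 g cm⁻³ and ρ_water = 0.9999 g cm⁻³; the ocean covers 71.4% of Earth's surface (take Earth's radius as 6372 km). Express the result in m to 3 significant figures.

≈ 0.271 m

Tesik: 1.05×10^14 m³ × (911/999.9) = 9.566×10^13 m³ of water.
Lunis: 18.7 Gt = 1.870×10^13 kg; dividing by ρ_w = 0.9999 g cm⁻³ = 999.9 kg m⁻³ gives 1.870×10^10 m³ of water.
Vinell: 3240 km³ × (911/999.9) = 2952 km³ of water.
Total added water ≈ 9.864×10^13 m³ over 3.64×10^14 m² → Δh = 0.271 m.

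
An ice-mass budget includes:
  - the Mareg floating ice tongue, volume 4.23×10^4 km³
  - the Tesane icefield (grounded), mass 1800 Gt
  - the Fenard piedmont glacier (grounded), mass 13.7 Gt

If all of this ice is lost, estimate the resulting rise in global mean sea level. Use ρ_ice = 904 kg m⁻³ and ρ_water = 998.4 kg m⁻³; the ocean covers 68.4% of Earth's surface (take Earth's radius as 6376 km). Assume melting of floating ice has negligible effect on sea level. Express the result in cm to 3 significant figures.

≈ 0.520 cm

The Mareg floating ice tongue is floating and already displaces its own weight of water, so its melt adds essentially nothing to sea level.
Tesane: 1800 Gt = 1.800×10^15 kg; dividing by ρ_w = 998.4 kg m⁻³ gives 1.803×10^12 m³ of water.
Fenard: 13.7 Gt = 1.370×10^13 kg; dividing by ρ_w = 998.4 kg m⁻³ gives 1.372×10^10 m³ of water.
Total added water ≈ 1.817×10^12 m³ over 3.49×10^14 m² → Δh = 5.20×10^-3 m = 0.520 cm.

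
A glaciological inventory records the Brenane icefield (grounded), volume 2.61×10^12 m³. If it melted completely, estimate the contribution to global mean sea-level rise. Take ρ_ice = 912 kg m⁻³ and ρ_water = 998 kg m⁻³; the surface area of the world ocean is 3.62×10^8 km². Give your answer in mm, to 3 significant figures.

≈ 6.59 mm

Brenane: 2.61×10^12 m³ × (912/998) = 2.385×10^12 m³ of water.
Spread over 3.62×10^14 m² of ocean, Δh = 2.385×10^12 / 3.62×10^14 = 6.59×10^-3 m = 6.59 mm.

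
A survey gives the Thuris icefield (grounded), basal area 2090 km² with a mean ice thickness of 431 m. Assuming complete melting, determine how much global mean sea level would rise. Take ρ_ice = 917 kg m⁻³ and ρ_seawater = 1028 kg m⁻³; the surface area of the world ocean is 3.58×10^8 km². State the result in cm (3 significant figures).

≈ 0.224 cm

Thuris: ice volume = 2090 km² × 431 m = 900.8 km³; 900.8 × (917/1028) = 803.5 km³ of water.
Spread over 3.58×10^14 m² of ocean, Δh = 8.035×10^11 / 3.58×10^14 = 2.24×10^-3 m = 0.224 cm.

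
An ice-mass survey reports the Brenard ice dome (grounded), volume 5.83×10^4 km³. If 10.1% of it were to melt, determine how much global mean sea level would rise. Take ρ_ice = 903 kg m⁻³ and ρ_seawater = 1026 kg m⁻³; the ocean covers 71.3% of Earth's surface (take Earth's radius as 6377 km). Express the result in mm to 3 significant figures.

≈ 14.2 mm

Brenard: 0.101 × 5.83×10^4 km³ × (903/1026) = 5182 km³ of water.
Spread over 3.64×10^14 m² of ocean, Δh = 5.182×10^12 / 3.64×10^14 = 0.0142 m = 14.2 mm.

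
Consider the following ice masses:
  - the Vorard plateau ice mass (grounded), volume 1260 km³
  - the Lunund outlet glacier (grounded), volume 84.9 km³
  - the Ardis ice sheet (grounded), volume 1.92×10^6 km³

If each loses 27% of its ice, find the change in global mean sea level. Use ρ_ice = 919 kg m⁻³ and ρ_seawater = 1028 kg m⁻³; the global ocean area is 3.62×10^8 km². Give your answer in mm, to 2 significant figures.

Vorard: 0.27 × 1260 km³ × (919/1028) = 304.1 km³ of water.
Lunund: 0.27 × 84.9 km³ × (919/1028) = 20.49 km³ of water.
Ardis: 0.27 × 1.92×10^6 km³ × (919/1028) = 4.634×10^5 km³ of water.
Total added water ≈ 4.638×10^14 m³ over 3.62×10^14 m² → Δh = 1.28 m = 1300 mm.

≈ 1300 mm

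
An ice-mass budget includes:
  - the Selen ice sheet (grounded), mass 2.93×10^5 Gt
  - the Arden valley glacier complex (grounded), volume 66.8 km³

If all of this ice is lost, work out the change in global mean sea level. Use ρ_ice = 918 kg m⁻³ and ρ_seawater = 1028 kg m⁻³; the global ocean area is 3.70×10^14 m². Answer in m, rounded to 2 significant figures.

≈ 0.77 m

Selen: 2.93×10^5 Gt = 2.930×10^17 kg; dividing by ρ_w = 1028 kg m⁻³ gives 2.850×10^14 m³ of water.
Arden: 66.8 km³ × (918/1028) = 59.65 km³ of water.
Total added water ≈ 2.851×10^14 m³ over 3.70×10^14 m² → Δh = 0.770 m.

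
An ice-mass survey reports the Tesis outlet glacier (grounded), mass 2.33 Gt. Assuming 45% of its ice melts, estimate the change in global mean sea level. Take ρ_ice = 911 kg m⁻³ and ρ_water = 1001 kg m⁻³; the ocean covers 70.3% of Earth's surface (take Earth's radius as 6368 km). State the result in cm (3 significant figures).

≈ 2.92×10^-4 cm

Tesis: 0.45 × 2.33 Gt = 1.048×10^12 kg; dividing by ρ_w = 1001 kg m⁻³ gives 1.047×10^9 m³ of water.
Spread over 3.58×10^14 m² of ocean, Δh = 1.047×10^9 / 3.58×10^14 = 2.92×10^-6 m = 2.92×10^-4 cm.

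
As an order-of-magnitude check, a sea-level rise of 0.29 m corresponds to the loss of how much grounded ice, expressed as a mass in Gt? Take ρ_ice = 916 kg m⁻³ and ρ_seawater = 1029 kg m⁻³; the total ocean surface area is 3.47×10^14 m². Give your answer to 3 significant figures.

Required water volume = Δh × A = 0.29 m × 3.47×10^14 m² = 1.006×10^14 m³.
ρ_w = 1029 kg m⁻³, so the mass of water = 1.006×10^14 m³ × 1029 kg m⁻³ = 1.035×10^17 kg = 1.04×10^5 Gt (and the same mass of ice, by conservation).

≈ 1.04×10^5 Gt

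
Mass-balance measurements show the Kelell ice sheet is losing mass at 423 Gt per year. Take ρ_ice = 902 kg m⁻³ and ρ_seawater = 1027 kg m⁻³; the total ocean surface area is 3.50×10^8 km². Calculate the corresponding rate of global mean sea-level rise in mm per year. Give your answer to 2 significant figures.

≈ 1.2 mm/yr

ρ_w = 1027 kg m⁻³. Annual water volume added = 423 Gt / ρ_w = 4.230×10^14 kg / 1027 kg m⁻³ = 4.119×10^11 m³.
Δh per year = 4.119×10^11 / 3.50×10^14 = 1.18×10^-3 m = 1.2 mm.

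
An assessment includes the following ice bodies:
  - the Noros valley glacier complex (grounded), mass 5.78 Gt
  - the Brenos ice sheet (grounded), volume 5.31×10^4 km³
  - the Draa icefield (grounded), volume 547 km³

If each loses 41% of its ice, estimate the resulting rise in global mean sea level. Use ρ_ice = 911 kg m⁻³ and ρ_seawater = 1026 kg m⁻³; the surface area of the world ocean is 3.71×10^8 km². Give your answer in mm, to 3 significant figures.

Noros: 0.41 × 5.78 Gt = 2.370×10^12 kg; dividing by ρ_w = 1026 kg m⁻³ gives 2.310×10^9 m³ of water.
Brenos: 0.41 × 5.31×10^4 km³ × (911/1026) = 1.933×10^4 km³ of water.
Draa: 0.41 × 547 km³ × (911/1026) = 199.1 km³ of water.
Total added water ≈ 1.953×10^13 m³ over 3.71×10^14 m² → Δh = 0.0526 m = 52.6 mm.

≈ 52.6 mm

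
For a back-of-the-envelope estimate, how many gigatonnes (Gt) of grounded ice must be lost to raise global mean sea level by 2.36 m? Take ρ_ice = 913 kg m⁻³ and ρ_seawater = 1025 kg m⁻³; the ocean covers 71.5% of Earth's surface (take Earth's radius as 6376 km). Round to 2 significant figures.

≈ 8.8×10^5 Gt

Required water volume = Δh × A = 2.36 m × 3.65×10^14 m² = 8.620×10^14 m³.
ρ_w = 1025 kg m⁻³, so the mass of water = 8.620×10^14 m³ × 1025 kg m⁻³ = 8.836×10^17 kg = 8.8×10^5 Gt (and the same mass of ice, by conservation).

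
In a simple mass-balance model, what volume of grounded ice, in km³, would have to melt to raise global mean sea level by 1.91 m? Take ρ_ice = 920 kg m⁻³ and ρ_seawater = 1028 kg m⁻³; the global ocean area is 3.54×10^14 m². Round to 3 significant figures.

Required water volume = Δh × A = 1.91 m × 3.54×10^14 m² = 6.761×10^14 m³ = 6.761×10^5 km³.
Ice volume = water volume × ρ_w/ρ_ice = 6.761×10^5 × 1028/920 = 7.56×10^5 km³.

≈ 7.56×10^5 km³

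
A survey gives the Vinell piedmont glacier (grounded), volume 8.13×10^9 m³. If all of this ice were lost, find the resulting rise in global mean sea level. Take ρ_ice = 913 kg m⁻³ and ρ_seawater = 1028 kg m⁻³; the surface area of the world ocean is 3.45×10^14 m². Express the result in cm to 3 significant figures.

Vinell: 8.13×10^9 m³ × (913/1028) = 7.221×10^9 m³ of water.
Spread over 3.45×10^14 m² of ocean, Δh = 7.221×10^9 / 3.45×10^14 = 2.09×10^-5 m = 2.09×10^-3 cm.

≈ 2.09×10^-3 cm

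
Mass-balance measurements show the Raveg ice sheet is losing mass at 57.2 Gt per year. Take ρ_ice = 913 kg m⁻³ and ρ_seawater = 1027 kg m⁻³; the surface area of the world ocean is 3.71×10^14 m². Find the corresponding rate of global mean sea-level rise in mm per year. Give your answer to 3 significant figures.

ρ_w = 1027 kg m⁻³. Annual water volume added = 57.2 Gt / ρ_w = 5.720×10^13 kg / 1027 kg m⁻³ = 5.570×10^10 m³.
Δh per year = 5.570×10^10 / 3.71×10^14 = 1.50×10^-4 m = 0.150 mm.

≈ 0.150 mm/yr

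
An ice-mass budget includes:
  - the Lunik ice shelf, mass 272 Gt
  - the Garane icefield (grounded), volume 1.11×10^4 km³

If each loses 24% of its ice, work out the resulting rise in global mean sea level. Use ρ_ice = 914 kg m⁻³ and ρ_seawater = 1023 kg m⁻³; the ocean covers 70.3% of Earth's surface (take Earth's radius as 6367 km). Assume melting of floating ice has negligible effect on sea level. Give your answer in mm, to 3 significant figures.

The Lunik ice shelf is floating and already displaces its own weight of water, so its melt adds essentially nothing to sea level.
Garane: 0.24 × 1.11×10^4 km³ × (914/1023) = 2380 km³ of water.
Total added water ≈ 2.380×10^12 m³ over 3.58×10^14 m² → Δh = 6.65×10^-3 m = 6.65 mm.

≈ 6.65 mm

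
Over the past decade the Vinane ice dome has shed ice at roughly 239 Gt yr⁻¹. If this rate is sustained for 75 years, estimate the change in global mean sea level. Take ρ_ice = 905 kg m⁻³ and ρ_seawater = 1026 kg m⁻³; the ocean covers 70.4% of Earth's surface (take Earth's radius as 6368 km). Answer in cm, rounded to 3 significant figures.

≈ 4.87 cm

Total mass lost = 239 Gt/yr × 75 yr = 1.792×10^4 Gt = 1.792×10^16 kg.
ρ_w = 1026 kg m⁻³, so water volume = 1.792×10^16 / 1026 = 1.747×10^13 m³.
Δh = 1.747×10^13 / 3.59×10^14 = 0.0487 m = 4.87 cm.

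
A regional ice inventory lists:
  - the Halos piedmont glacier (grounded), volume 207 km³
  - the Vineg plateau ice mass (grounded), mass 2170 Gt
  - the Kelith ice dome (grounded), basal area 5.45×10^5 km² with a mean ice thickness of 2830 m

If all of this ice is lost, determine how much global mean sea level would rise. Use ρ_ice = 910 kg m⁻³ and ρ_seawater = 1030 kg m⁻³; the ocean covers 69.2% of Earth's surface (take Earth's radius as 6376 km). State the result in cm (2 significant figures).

Halos: 207 km³ × (910/1030) = 182.9 km³ of water.
Vineg: 2170 Gt = 2.170×10^15 kg; dividing by ρ_w = 1030 kg m⁻³ gives 2.107×10^12 m³ of water.
Kelith: ice volume = 5.45×10^5 km² × 2830 m = 1.542×10^6 km³; 1.542×10^6 × (910/1030) = 1.363×10^6 km³ of water.
Total added water ≈ 1.365×10^15 m³ over 3.54×10^14 m² → Δh = 3.86 m = 390 cm.

≈ 390 cm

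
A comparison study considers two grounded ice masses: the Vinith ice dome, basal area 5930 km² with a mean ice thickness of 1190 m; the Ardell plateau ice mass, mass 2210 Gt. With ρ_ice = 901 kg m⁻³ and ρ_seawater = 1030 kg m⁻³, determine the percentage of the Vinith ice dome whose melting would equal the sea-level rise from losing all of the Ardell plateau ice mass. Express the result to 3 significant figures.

≈ 34.8 %

Equal sea-level rise means equal mass of meltwater, i.e. equal mass of ice lost.
Ice mass of Ardell: 2.210×10^15 kg; ice mass of Vinith: 6.358×10^15 kg.
Fraction required = 2.210×10^15 / 6.358×10^15 = 0.348 → 34.8 %.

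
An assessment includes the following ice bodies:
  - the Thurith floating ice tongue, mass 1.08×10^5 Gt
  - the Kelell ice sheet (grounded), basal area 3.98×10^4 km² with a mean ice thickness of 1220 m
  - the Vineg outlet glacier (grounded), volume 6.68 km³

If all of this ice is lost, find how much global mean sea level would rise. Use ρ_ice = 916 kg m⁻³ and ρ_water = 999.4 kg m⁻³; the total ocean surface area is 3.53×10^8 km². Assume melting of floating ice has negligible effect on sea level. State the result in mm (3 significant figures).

≈ 126 mm

The Thurith floating ice tongue is floating and already displaces its own weight of water, so its melt adds essentially nothing to sea level.
Kelell: ice volume = 3.98×10^4 km² × 1220 m = 4.856×10^4 km³; 4.856×10^4 × (916/999.4) = 4.450×10^4 km³ of water.
Vineg: 6.68 km³ × (916/999.4) = 6.123 km³ of water.
Total added water ≈ 4.451×10^13 m³ over 3.53×10^14 m² → Δh = 0.126 m = 126 mm.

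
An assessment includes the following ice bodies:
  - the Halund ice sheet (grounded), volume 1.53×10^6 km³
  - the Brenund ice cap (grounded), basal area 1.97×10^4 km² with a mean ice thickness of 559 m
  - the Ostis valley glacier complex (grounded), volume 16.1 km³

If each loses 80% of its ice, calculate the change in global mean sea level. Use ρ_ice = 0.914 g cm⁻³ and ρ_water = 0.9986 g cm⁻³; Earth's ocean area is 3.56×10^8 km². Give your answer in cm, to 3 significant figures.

Halund: 0.8 × 1.53×10^6 km³ × (914/998.6) = 1.120×10^6 km³ of water.
Brenund: ice volume = 1.97×10^4 km² × 559 m = 1.101×10^4 km³; 0.8 × 1.101×10^4 × (914/998.6) = 8063 km³ of water.
Ostis: 0.8 × 16.1 km³ × (914/998.6) = 11.79 km³ of water.
Total added water ≈ 1.128×10^15 m³ over 3.56×10^14 m² → Δh = 3.17 m = 317 cm.

≈ 317 cm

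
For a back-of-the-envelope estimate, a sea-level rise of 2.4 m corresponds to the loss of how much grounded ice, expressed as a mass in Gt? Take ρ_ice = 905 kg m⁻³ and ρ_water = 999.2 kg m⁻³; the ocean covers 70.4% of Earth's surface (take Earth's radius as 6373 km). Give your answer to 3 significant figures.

Required water volume = Δh × A = 2.4 m × 3.59×10^14 m² = 8.623×10^14 m³.
ρ_w = 999.2 kg m⁻³, so the mass of water = 8.623×10^14 m³ × 999.2 kg m⁻³ = 8.617×10^17 kg = 8.62×10^5 Gt (and the same mass of ice, by conservation).

≈ 8.62×10^5 Gt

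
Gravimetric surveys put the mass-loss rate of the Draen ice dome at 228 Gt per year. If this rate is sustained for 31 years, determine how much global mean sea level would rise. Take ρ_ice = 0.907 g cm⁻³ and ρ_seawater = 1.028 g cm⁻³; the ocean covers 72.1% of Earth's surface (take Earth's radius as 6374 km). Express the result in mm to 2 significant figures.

Total mass lost = 228 Gt/yr × 31 yr = 7068 Gt = 7.068×10^15 kg.
ρ_w = 1.028 g cm⁻³ = 1028 kg m⁻³, so water volume = 7.068×10^15 / 1028 = 6.875×10^12 m³.
Δh = 6.875×10^12 / 3.68×10^14 = 0.0187 m = 19 mm.

≈ 19 mm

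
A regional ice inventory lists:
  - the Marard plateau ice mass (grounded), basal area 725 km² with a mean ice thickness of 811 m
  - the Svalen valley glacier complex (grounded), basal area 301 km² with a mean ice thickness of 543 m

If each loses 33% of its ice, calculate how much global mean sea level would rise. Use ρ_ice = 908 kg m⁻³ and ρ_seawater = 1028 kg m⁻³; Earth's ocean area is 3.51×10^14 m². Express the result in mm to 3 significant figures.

Marard: ice volume = 725 km² × 811 m = 588.0 km³; 0.33 × 588.0 × (908/1028) = 171.4 km³ of water.
Svalen: ice volume = 301 km² × 543 m = 163.4 km³; 0.33 × 163.4 × (908/1028) = 47.64 km³ of water.
Total added water ≈ 2.190×10^11 m³ over 3.51×10^14 m² → Δh = 6.24×10^-4 m = 0.624 mm.

≈ 0.624 mm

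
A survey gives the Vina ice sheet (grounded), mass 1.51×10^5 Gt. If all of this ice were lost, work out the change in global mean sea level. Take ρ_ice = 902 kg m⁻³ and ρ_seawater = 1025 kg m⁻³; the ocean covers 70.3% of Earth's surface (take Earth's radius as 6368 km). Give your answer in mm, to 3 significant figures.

Vina: 1.51×10^5 Gt = 1.510×10^17 kg; dividing by ρ_w = 1025 kg m⁻³ gives 1.473×10^14 m³ of water.
Spread over 3.58×10^14 m² of ocean, Δh = 1.473×10^14 / 3.58×10^14 = 0.411 m = 411 mm.

≈ 411 mm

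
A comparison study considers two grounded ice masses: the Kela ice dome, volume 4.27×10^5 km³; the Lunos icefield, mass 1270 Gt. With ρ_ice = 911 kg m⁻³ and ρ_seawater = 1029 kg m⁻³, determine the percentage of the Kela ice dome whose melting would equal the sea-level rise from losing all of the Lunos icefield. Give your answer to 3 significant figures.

Equal sea-level rise means equal mass of meltwater, i.e. equal mass of ice lost.
Ice mass of Lunos: 1.270×10^15 kg; ice mass of Kela: 3.890×10^17 kg.
Fraction required = 1.270×10^15 / 3.890×10^17 = 3.26×10^-3 → 0.326 %.

≈ 0.326 %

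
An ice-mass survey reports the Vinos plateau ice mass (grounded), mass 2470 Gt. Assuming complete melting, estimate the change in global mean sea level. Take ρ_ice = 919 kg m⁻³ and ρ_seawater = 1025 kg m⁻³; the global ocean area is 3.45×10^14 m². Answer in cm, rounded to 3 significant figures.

≈ 0.698 cm

Vinos: 2470 Gt = 2.470×10^15 kg; dividing by ρ_w = 1025 kg m⁻³ gives 2.410×10^12 m³ of water.
Spread over 3.45×10^14 m² of ocean, Δh = 2.410×10^12 / 3.45×10^14 = 6.98×10^-3 m = 0.698 cm.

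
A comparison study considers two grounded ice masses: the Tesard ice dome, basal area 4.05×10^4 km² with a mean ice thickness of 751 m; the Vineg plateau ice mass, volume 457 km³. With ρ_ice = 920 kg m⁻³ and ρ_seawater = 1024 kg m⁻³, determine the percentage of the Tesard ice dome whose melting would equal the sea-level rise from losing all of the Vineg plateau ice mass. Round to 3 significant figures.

≈ 1.50 %

Equal sea-level rise means equal mass of meltwater, i.e. equal mass of ice lost.
Ice mass of Vineg: 4.204×10^14 kg; ice mass of Tesard: 2.798×10^16 kg.
Fraction required = 4.204×10^14 / 2.798×10^16 = 0.0150 → 1.50 %.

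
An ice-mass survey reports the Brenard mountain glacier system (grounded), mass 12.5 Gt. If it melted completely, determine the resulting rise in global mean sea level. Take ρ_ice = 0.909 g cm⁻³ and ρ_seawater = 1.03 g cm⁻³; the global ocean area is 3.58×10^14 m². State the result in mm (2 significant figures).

≈ 0.034 mm

Brenard: 12.5 Gt = 1.250×10^13 kg; dividing by ρ_w = 1.03 g cm⁻³ = 1030 kg m⁻³ gives 1.214×10^10 m³ of water.
Spread over 3.58×10^14 m² of ocean, Δh = 1.214×10^10 / 3.58×10^14 = 3.39×10^-5 m = 0.034 mm.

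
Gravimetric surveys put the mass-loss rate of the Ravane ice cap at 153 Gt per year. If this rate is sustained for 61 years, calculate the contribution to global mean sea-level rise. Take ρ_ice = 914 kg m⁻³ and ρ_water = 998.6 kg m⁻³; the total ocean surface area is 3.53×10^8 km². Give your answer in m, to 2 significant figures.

Total mass lost = 153 Gt/yr × 61 yr = 9333 Gt = 9.333×10^15 kg.
ρ_w = 998.6 kg m⁻³, so water volume = 9.333×10^15 / 998.6 = 9.346×10^12 m³.
Δh = 9.346×10^12 / 3.53×10^14 = 0.0265 m.

≈ 0.026 m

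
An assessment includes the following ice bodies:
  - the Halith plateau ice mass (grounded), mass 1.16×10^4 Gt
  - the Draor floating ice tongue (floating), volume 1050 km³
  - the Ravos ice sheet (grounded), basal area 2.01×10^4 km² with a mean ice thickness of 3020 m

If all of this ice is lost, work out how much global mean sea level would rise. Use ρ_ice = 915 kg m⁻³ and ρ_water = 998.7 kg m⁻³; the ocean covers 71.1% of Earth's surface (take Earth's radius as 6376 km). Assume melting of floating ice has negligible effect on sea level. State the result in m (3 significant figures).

Halith: 1.16×10^4 Gt = 1.160×10^16 kg; dividing by ρ_w = 998.7 kg m⁻³ gives 1.162×10^13 m³ of water.
The Draor floating ice tongue is floating and already displaces its own weight of water, so its melt adds essentially nothing to sea level.
Ravos: ice volume = 2.01×10^4 km² × 3020 m = 6.070×10^4 km³; 6.070×10^4 × (915/998.7) = 5.561×10^4 km³ of water.
Total added water ≈ 6.723×10^13 m³ over 3.63×10^14 m² → Δh = 0.185 m.

≈ 0.185 m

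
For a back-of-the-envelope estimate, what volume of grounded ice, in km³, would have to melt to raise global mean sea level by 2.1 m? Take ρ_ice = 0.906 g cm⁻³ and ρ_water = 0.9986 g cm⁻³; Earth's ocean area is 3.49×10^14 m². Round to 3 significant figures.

≈ 8.08×10^5 km³

Required water volume = Δh × A = 2.1 m × 3.49×10^14 m² = 7.329×10^14 m³ = 7.329×10^5 km³.
Ice volume = water volume × ρ_w/ρ_ice = 7.329×10^5 × 998.6/906 = 8.08×10^5 km³.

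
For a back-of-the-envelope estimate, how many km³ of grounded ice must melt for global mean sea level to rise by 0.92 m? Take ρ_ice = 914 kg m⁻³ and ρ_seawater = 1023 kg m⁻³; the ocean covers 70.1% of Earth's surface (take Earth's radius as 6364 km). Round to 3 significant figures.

Required water volume = Δh × A = 0.92 m × 3.57×10^14 m² = 3.282×10^14 m³ = 3.282×10^5 km³.
Ice volume = water volume × ρ_w/ρ_ice = 3.282×10^5 × 1023/914 = 3.67×10^5 km³.

≈ 3.67×10^5 km³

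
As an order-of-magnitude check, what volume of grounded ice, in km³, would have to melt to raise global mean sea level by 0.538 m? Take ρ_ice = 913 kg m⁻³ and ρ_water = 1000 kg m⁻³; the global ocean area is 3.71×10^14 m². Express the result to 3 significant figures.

≈ 2.19×10^5 km³

Required water volume = Δh × A = 0.538 m × 3.71×10^14 m² = 1.996×10^14 m³ = 1.996×10^5 km³.
Ice volume = water volume × ρ_w/ρ_ice = 1.996×10^5 × 1000/913 = 2.19×10^5 km³.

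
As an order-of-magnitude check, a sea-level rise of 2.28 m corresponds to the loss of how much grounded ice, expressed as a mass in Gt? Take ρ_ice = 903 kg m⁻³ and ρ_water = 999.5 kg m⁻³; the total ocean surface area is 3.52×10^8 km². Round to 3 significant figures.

≈ 8.02×10^5 Gt

Required water volume = Δh × A = 2.28 m × 3.52×10^14 m² = 8.026×10^14 m³.
ρ_w = 999.5 kg m⁻³, so the mass of water = 8.026×10^14 m³ × 999.5 kg m⁻³ = 8.022×10^17 kg = 8.02×10^5 Gt (and the same mass of ice, by conservation).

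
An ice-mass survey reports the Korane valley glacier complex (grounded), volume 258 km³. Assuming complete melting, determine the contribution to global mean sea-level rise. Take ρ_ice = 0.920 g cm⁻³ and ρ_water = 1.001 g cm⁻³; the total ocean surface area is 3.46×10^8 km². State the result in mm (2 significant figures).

≈ 0.69 mm

Korane: 258 km³ × (920/1001) = 237.1 km³ of water.
Spread over 3.46×10^14 m² of ocean, Δh = 2.371×10^11 / 3.46×10^14 = 6.85×10^-4 m = 0.69 mm.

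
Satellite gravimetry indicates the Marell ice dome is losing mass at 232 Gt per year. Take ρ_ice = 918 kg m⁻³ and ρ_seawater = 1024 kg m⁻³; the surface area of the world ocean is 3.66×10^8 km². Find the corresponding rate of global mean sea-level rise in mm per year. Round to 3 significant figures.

≈ 0.619 mm/yr

ρ_w = 1024 kg m⁻³. Annual water volume added = 232 Gt / ρ_w = 2.320×10^14 kg / 1024 kg m⁻³ = 2.266×10^11 m³.
Δh per year = 2.266×10^11 / 3.66×10^14 = 6.19×10^-4 m = 0.619 mm.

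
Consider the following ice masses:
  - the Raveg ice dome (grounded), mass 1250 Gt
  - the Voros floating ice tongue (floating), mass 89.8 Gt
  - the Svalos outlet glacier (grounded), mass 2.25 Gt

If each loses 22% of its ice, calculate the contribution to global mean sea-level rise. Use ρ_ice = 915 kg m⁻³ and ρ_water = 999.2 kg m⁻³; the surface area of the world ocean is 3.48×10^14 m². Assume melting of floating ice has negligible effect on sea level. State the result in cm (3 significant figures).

Raveg: 0.22 × 1250 Gt = 2.750×10^14 kg; dividing by ρ_w = 999.2 kg m⁻³ gives 2.752×10^11 m³ of water.
The Voros floating ice tongue is floating and already displaces its own weight of water, so its melt adds essentially nothing to sea level.
Svalos: 0.22 × 2.25 Gt = 4.950×10^11 kg; dividing by ρ_w = 999.2 kg m⁻³ gives 4.954×10^8 m³ of water.
Total added water ≈ 2.757×10^11 m³ over 3.48×10^14 m² → Δh = 7.92×10^-4 m = 0.0792 cm.

≈ 0.0792 cm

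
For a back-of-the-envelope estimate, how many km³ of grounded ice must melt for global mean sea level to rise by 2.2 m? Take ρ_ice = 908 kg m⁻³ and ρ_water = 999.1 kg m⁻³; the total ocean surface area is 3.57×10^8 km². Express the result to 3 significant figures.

Required water volume = Δh × A = 2.2 m × 3.57×10^14 m² = 7.854×10^14 m³ = 7.854×10^5 km³.
Ice volume = water volume × ρ_w/ρ_ice = 7.854×10^5 × 999.1/908 = 8.64×10^5 km³.

≈ 8.64×10^5 km³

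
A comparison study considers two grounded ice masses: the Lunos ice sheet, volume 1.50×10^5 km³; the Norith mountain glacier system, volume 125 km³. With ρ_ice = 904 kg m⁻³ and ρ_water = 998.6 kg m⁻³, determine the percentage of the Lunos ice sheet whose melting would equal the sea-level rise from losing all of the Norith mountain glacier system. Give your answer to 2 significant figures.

Equal sea-level rise means equal mass of meltwater, i.e. equal mass of ice lost.
Ice mass of Norith: 1.130×10^14 kg; ice mass of Lunos: 1.356×10^17 kg.
Fraction required = 1.130×10^14 / 1.356×10^17 = 8.33×10^-4 → 0.083 %.

≈ 0.083 %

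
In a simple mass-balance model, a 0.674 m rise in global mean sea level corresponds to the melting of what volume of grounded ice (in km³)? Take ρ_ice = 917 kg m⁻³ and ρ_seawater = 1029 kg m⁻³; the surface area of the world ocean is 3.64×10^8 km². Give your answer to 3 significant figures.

Required water volume = Δh × A = 0.674 m × 3.64×10^14 m² = 2.453×10^14 m³ = 2.453×10^5 km³.
Ice volume = water volume × ρ_w/ρ_ice = 2.453×10^5 × 1029/917 = 2.75×10^5 km³.

≈ 2.75×10^5 km³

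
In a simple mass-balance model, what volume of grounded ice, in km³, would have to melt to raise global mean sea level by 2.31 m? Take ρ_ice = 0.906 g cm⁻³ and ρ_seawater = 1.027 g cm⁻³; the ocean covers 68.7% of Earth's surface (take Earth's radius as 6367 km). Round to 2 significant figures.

≈ 9.2×10^5 km³

Required water volume = Δh × A = 2.31 m × 3.50×10^14 m² = 8.084×10^14 m³ = 8.084×10^5 km³.
Ice volume = water volume × ρ_w/ρ_ice = 8.084×10^5 × 1027/906 = 9.2×10^5 km³.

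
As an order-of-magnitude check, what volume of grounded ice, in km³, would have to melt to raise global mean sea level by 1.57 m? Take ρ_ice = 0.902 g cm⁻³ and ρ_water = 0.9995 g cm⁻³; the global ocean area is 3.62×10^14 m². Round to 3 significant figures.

Required water volume = Δh × A = 1.57 m × 3.62×10^14 m² = 5.683×10^14 m³ = 5.683×10^5 km³.
Ice volume = water volume × ρ_w/ρ_ice = 5.683×10^5 × 999.5/902 = 6.30×10^5 km³.

≈ 6.30×10^5 km³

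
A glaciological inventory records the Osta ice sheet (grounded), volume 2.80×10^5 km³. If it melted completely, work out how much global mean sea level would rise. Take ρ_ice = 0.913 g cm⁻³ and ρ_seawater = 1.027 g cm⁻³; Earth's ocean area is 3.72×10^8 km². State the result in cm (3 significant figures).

Osta: 2.80×10^5 km³ × (913/1027) = 2.489×10^5 km³ of water.
Spread over 3.72×10^14 m² of ocean, Δh = 2.489×10^14 / 3.72×10^14 = 0.669 m = 66.9 cm.

≈ 66.9 cm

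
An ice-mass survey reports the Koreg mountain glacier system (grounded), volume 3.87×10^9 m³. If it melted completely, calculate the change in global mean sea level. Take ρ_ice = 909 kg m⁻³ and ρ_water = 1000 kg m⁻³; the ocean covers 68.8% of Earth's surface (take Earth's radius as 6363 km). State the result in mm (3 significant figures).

≈ 0.0100 mm

Koreg: 3.87×10^9 m³ × (909/1000) = 3.518×10^9 m³ of water.
Spread over 3.50×10^14 m² of ocean, Δh = 3.518×10^9 / 3.50×10^14 = 1.00×10^-5 m = 0.0100 mm.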